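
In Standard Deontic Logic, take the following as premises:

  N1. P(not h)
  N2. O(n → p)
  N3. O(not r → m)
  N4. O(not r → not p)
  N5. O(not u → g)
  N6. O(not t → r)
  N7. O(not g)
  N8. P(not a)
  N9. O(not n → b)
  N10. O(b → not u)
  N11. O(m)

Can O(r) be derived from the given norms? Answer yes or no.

Premise 7 states O(not g) outright.
Premise 5 is O(not u → g); contrapositively O(not g → u). Since O(not g) holds, K gives O(u).
Premise 10 is O(b → not u); contrapositively O(u → not b). Since O(u) holds, K gives O(not b).
Premise 9 is O(not n → b); contrapositively O(not b → n). Since O(not b) holds, K gives O(n).
Applying K to premise 2 (O(n → p)) and O(n) yields O(p).
The contrapositive of premise 4 (O(not r → not p)) is O(p → r), and O(p) is already established, so O(r).
Premises 1, 3, 6, 8, 11 do not contribute to this derivation.
So O(r) follows.

Yes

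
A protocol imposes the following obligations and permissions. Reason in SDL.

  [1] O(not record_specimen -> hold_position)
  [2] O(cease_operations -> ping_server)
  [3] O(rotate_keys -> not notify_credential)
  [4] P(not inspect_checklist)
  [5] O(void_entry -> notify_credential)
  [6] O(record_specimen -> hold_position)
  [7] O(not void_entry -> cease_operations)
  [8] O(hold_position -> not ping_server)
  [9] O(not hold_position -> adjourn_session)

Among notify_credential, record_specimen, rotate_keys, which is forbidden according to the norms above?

Premises 1 and 6 cover both cases: O(not record_specimen -> hold_position) and O(record_specimen -> hold_position). Since not record_specimen ∨ record_specimen is a tautology, O(hold_position) follows.
With premise 8, O(hold_position -> not ping_server), the K-axiom yields O(not ping_server).
The contrapositive of premise 2 (O(cease_operations -> ping_server)) is O(not ping_server -> not cease_operations), and O(not ping_server) is already established, so O(not cease_operations).
The contrapositive of premise 7 (O(not void_entry -> cease_operations)) is O(not cease_operations -> void_entry), and O(not cease_operations) is already established, so O(void_entry).
Applying K to premise 5 (O(void_entry -> notify_credential)) and O(void_entry) yields O(notify_credential).
Premise 3 is O(rotate_keys -> not notify_credential); contrapositively O(notify_credential -> not rotate_keys). Since O(notify_credential) holds, K gives O(not rotate_keys).
So O(not rotate_keys) holds, i.e. rotate_keys is forbidden. None of the other listed options is forbidden under the premises.

rotate_keys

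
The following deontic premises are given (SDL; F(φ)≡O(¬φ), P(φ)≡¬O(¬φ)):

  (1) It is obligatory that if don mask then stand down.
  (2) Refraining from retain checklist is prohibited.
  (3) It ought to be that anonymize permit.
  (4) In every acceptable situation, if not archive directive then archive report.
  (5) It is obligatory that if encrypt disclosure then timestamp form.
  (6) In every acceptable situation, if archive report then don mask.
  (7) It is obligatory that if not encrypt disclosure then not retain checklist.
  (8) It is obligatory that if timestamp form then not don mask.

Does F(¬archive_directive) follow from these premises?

Premise 2 is F(¬retain_checklist), i.e. O(retain_checklist).
The contrapositive of premise 7 (O(¬encrypt_disclosure → ¬retain_checklist)) is O(retain_checklist → encrypt_disclosure), and O(retain_checklist) is already established, so O(encrypt_disclosure).
Applying K to premise 5 (O(encrypt_disclosure → timestamp_form)) and O(encrypt_disclosure) yields O(timestamp_form).
Premise 8 is O(timestamp_form → ¬don_mask); since O(timestamp_form), deontic closure gives O(¬don_mask).
The contrapositive of premise 6 (O(archive_report → don_mask)) is O(¬don_mask → ¬archive_report), and O(¬don_mask) is already established, so O(¬archive_report).
Premise 4 is O(¬archive_directive → archive_report); contrapositively O(¬archive_report → archive_directive). Since O(¬archive_report) holds, K gives O(archive_directive).
Premises 1, 3 do not contribute to this derivation.
So O(archive_directive) holds, i.e. F(¬archive_directive). The claim follows.

Yes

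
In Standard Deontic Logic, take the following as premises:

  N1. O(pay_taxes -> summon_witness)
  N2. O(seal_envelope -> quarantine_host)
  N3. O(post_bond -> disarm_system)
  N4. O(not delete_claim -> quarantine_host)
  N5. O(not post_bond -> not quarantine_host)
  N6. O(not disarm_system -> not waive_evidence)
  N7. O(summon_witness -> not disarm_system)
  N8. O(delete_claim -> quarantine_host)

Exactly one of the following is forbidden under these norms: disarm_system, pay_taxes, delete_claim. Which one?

Premises 8 and 4 cover both cases: O(delete_claim -> quarantine_host) and O(not delete_claim -> quarantine_host). Since delete_claim ∨ not delete_claim is a tautology, O(quarantine_host) follows.
Premise 5 is O(not post_bond -> not quarantine_host); contrapositively O(quarantine_host -> post_bond). Since O(quarantine_host) holds, K gives O(post_bond).
Premise 3 is O(post_bond -> disarm_system); since O(post_bond), deontic closure gives O(disarm_system).
Premise 7, O(summon_witness -> not disarm_system), contraposes to O(disarm_system -> not summon_witness); with O(disarm_system) we get O(not summon_witness).
Premise 1, O(pay_taxes -> summon_witness), contraposes to O(not summon_witness -> not pay_taxes); with O(not summon_witness) we get O(not pay_taxes).
So O(not pay_taxes) holds, i.e. pay_taxes is forbidden. None of the other listed options is forbidden under the premises.

pay_taxes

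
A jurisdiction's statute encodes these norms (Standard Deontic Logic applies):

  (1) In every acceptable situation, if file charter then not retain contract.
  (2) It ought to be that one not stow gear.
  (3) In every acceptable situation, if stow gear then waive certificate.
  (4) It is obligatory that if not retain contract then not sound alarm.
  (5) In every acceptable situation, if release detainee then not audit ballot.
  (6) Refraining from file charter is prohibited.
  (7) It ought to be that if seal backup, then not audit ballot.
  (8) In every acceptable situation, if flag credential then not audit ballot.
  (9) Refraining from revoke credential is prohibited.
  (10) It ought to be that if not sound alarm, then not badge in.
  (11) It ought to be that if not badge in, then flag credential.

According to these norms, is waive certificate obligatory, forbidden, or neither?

Neither

Premise 3 is O(stow_gear → waive_certificate), but O(stow_gear) is not derivable from the premises, so it does not yield O(waive_certificate).
No premise or chain of K-axiom applications forces O(waive_certificate), and none forces O(¬waive_certificate). So waive_certificate is neither obligatory nor forbidden under these norms.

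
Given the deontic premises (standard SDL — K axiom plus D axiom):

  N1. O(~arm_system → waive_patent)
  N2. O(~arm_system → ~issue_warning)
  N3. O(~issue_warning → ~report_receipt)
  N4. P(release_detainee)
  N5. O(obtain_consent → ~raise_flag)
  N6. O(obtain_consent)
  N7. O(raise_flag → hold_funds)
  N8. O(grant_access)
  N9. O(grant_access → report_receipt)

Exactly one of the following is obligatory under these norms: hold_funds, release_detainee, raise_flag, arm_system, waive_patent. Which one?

From premise 8 we have O(grant_access).
Applying K to premise 9 (O(grant_access → report_receipt)) and O(grant_access) yields O(report_receipt).
The contrapositive of premise 3 (O(~issue_warning → ~report_receipt)) is O(report_receipt → issue_warning), and O(report_receipt) is already established, so O(issue_warning).
Premise 2, O(~arm_system → ~issue_warning), contraposes to O(issue_warning → arm_system); with O(issue_warning) we get O(arm_system).
So O(arm_system) holds — arm_system is obligatory. None of the other listed options is made obligatory by any chain of premises.

arm_system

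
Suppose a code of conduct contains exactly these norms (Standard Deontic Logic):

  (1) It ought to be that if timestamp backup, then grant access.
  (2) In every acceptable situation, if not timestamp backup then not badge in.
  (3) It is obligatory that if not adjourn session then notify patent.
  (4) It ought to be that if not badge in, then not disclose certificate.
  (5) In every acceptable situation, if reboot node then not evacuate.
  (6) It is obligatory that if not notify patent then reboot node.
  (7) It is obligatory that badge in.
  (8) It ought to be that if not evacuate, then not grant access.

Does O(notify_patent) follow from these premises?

Yes

From premise 7 we have O(badge_in).
Premise 2 is O(¬timestamp_backup → ¬badge_in); contrapositively O(badge_in → timestamp_backup). Since O(badge_in) holds, K gives O(timestamp_backup).
Premise 1 is O(timestamp_backup → grant_access); since O(timestamp_backup), deontic closure gives O(grant_access).
Premise 8, O(¬evacuate → ¬grant_access), contraposes to O(grant_access → evacuate); with O(grant_access) we get O(evacuate).
Premise 5, O(reboot_node → ¬evacuate), contraposes to O(evacuate → ¬reboot_node); with O(evacuate) we get O(¬reboot_node).
The contrapositive of premise 6 (O(¬notify_patent → reboot_node)) is O(¬reboot_node → notify_patent), and O(¬reboot_node) is already established, so O(notify_patent).
Premises 3, 4 do not contribute to this derivation.
So O(notify_patent) follows.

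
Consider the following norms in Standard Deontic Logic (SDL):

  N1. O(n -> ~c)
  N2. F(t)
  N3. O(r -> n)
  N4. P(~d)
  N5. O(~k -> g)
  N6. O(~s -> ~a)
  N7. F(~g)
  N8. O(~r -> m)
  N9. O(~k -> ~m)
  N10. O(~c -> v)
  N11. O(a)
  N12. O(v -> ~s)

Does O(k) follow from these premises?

Yes

Premise 11 states O(a) outright.
Premise 6, O(~s -> ~a), contraposes to O(a -> s); with O(a) we get O(s).
The contrapositive of premise 12 (O(v -> ~s)) is O(s -> ~v), and O(s) is already established, so O(~v).
The contrapositive of premise 10 (O(~c -> v)) is O(~v -> c), and O(~v) is already established, so O(c).
The contrapositive of premise 1 (O(n -> ~c)) is O(c -> ~n), and O(c) is already established, so O(~n).
Premise 3, O(r -> n), contraposes to O(~n -> ~r); with O(~n) we get O(~r).
From O(~r) and premise 8, O(~r -> m), we obtain O(m).
The contrapositive of premise 9 (O(~k -> ~m)) is O(m -> k), and O(m) is already established, so O(k).
Premises 2, 4, 5, 7 do not contribute to this derivation.
So O(k) follows.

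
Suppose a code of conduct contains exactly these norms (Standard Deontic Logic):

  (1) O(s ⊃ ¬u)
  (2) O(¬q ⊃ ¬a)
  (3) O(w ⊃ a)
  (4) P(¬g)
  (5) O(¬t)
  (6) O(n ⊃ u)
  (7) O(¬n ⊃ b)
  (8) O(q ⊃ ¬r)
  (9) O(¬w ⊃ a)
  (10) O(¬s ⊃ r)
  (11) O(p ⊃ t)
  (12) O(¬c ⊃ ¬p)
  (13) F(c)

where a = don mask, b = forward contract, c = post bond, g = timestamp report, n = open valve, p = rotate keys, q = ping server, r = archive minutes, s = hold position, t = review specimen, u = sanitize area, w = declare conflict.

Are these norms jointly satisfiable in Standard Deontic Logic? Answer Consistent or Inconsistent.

Consistent

Premise 11 is O(p ⊃ t), but O(p) is not derivable from the premises, so it does not yield O(t).
So O(t) is not derivable, and the apparent clash with O(¬t) does not arise.
A world satisfying every obligation exists (e.g. a=true, b=true, c=false, g=false, n=false, p=false, q=true, r=false, s=true, t=false, u=false, w=false); no atom is both obligatory and forbidden, so the set is consistent.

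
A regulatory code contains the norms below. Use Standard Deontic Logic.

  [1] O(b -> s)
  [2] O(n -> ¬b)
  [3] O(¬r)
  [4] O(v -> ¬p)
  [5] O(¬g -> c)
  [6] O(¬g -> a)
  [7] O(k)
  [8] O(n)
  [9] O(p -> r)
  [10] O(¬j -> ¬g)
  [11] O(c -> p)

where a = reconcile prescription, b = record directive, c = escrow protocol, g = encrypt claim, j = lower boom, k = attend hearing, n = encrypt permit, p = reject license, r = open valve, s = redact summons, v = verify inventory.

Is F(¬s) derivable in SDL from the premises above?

No

Premise 1 is O(b -> s), but O(b) is not derivable from the premises, so it does not yield O(s).
No other premise forces O(s). An ideal world satisfying every premise can still have ¬s true, so F(¬s) is not derivable.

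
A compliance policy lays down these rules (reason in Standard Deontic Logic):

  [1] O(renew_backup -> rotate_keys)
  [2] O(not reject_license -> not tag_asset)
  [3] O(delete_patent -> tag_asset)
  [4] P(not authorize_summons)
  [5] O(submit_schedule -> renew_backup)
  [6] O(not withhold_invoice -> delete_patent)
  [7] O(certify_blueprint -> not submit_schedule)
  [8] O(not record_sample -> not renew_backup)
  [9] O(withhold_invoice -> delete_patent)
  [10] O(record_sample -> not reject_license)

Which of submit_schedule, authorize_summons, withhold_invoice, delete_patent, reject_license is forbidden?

submit_schedule

Premises 6 and 9 are O(not withhold_invoice -> delete_patent) and O(withhold_invoice -> delete_patent); every ideal world satisfies not withhold_invoice or withhold_invoice, so in either case delete_patent holds — hence O(delete_patent).
From O(delete_patent) and premise 3, O(delete_patent -> tag_asset), we obtain O(tag_asset).
The contrapositive of premise 2 (O(not reject_license -> not tag_asset)) is O(tag_asset -> reject_license), and O(tag_asset) is already established, so O(reject_license).
Premise 10, O(record_sample -> not reject_license), contraposes to O(reject_license -> not record_sample); with O(reject_license) we get O(not record_sample).
With premise 8, O(not record_sample -> not renew_backup), the K-axiom yields O(not renew_backup).
Premise 5 is O(submit_schedule -> renew_backup); contrapositively O(not renew_backup -> not submit_schedule). Since O(not renew_backup) holds, K gives O(not submit_schedule).
So O(not submit_schedule) holds, i.e. submit_schedule is forbidden. None of the other listed options is forbidden under the premises.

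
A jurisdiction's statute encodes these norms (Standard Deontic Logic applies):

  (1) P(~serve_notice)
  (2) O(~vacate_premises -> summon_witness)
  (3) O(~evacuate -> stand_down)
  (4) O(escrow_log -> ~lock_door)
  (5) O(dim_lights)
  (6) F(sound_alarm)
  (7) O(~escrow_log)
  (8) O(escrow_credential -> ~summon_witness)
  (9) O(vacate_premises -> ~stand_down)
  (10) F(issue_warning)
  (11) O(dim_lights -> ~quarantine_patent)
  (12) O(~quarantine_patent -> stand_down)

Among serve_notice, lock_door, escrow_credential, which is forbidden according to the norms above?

escrow_credential

Premise 5 gives O(dim_lights).
With premise 11, O(dim_lights -> ~quarantine_patent), the K-axiom yields O(~quarantine_patent).
From O(~quarantine_patent) and premise 12, O(~quarantine_patent -> stand_down), we obtain O(stand_down).
Premise 9, O(vacate_premises -> ~stand_down), contraposes to O(stand_down -> ~vacate_premises); with O(stand_down) we get O(~vacate_premises).
Premise 2 is O(~vacate_premises -> summon_witness); since O(~vacate_premises), deontic closure gives O(summon_witness).
Premise 8 is O(escrow_credential -> ~summon_witness); contrapositively O(summon_witness -> ~escrow_credential). Since O(summon_witness) holds, K gives O(~escrow_credential).
So O(~escrow_credential) holds, i.e. escrow_credential is forbidden. None of the other listed options is forbidden under the premises.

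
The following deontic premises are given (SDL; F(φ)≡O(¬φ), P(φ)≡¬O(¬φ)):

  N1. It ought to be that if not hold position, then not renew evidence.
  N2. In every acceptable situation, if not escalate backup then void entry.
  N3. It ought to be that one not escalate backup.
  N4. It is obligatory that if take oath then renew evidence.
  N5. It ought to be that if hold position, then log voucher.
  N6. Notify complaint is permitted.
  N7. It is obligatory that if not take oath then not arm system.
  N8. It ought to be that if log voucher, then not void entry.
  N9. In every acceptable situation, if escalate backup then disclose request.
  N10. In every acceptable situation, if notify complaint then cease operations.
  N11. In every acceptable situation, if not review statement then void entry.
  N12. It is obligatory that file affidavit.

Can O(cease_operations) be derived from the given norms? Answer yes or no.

No

Premise 10 is O(notify_complaint → cease_operations), but O(notify_complaint) is not derivable from the premises (the permission P(notify_complaint) asserts only ¬O(¬notify_complaint), not O(notify_complaint)), so it does not yield O(cease_operations).
No other premise forces O(cease_operations). An ideal world satisfying every premise can still have cease_operations false, so O(cease_operations) is not derivable.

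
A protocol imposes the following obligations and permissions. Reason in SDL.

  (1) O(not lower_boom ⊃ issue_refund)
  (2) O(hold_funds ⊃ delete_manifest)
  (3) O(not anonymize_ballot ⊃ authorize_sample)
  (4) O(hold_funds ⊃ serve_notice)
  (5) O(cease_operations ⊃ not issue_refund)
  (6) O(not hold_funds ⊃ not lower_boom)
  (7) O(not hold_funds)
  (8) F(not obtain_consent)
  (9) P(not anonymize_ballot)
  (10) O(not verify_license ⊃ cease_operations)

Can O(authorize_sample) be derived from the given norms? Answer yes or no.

Premise 3 is O(not anonymize_ballot ⊃ authorize_sample), but O(not anonymize_ballot) is not derivable from the premises (the permission P(not anonymize_ballot) asserts only not O(anonymize_ballot), not O(not anonymize_ballot)), so it does not yield O(authorize_sample).
No other premise forces O(authorize_sample). An ideal world satisfying every premise can still have authorize_sample false, so O(authorize_sample) is not derivable.

No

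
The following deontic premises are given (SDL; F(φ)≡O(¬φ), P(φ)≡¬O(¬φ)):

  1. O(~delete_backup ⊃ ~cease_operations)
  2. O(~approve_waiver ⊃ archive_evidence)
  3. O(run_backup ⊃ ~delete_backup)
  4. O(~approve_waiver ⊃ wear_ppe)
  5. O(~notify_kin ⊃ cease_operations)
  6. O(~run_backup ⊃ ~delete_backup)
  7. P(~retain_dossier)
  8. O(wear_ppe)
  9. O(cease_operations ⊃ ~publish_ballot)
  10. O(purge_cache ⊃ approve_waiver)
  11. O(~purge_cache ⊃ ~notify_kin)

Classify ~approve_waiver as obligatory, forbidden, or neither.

By case analysis on run_backup: premise 3 gives O(run_backup ⊃ ~delete_backup) and premise 6 gives O(~run_backup ⊃ ~delete_backup), so O(~delete_backup) either way.
With premise 1, O(~delete_backup ⊃ ~cease_operations), the K-axiom yields O(~cease_operations).
Premise 5, O(~notify_kin ⊃ cease_operations), contraposes to O(~cease_operations ⊃ notify_kin); with O(~cease_operations) we get O(notify_kin).
Premise 11 is O(~purge_cache ⊃ ~notify_kin); contrapositively O(notify_kin ⊃ purge_cache). Since O(notify_kin) holds, K gives O(purge_cache).
From O(purge_cache) and premise 10, O(purge_cache ⊃ approve_waiver), we obtain O(approve_waiver).
Premises 2, 4, 7, 8, 9 do not contribute to this derivation.
Thus O(approve_waiver), which is F(~approve_waiver): ~approve_waiver is forbidden.

Forbidden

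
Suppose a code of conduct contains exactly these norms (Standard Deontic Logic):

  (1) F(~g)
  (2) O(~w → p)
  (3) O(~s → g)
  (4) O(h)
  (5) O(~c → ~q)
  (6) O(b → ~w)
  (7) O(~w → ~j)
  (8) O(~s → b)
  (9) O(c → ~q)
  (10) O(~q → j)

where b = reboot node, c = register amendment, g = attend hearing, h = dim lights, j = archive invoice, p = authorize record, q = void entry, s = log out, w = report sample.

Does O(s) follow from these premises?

Yes

Premises 9 and 5 are O(c → ~q) and O(~c → ~q); every ideal world satisfies c or ~c, so in either case ~q holds — hence O(~q).
Applying K to premise 10 (O(~q → j)) and O(~q) yields O(j).
Premise 7 is O(~w → ~j); contrapositively O(j → w). Since O(j) holds, K gives O(w).
Premise 6, O(b → ~w), contraposes to O(w → ~b); with O(w) we get O(~b).
Premise 8, O(~s → b), contraposes to O(~b → s); with O(~b) we get O(s).
Premises 1, 2, 3, 4 do not contribute to this derivation.
So O(s) follows.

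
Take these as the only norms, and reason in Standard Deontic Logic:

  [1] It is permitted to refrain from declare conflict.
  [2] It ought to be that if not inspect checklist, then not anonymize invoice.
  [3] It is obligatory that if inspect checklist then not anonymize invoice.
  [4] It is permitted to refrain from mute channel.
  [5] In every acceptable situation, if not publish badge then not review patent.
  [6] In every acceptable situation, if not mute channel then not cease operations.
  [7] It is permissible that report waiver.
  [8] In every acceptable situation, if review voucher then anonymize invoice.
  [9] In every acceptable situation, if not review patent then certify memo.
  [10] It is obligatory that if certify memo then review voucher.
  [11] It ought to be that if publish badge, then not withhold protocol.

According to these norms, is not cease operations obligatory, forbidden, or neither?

Neither

Premise 6 is O(¬mute_channel → ¬cease_operations), but O(¬mute_channel) is not derivable from the premises (the permission P(¬mute_channel) asserts only ¬O(mute_channel), not O(¬mute_channel)), so it does not yield O(¬cease_operations).
No premise or chain of K-axiom applications forces O(¬cease_operations), and none forces O(cease_operations). So ¬cease_operations is neither obligatory nor forbidden under these norms.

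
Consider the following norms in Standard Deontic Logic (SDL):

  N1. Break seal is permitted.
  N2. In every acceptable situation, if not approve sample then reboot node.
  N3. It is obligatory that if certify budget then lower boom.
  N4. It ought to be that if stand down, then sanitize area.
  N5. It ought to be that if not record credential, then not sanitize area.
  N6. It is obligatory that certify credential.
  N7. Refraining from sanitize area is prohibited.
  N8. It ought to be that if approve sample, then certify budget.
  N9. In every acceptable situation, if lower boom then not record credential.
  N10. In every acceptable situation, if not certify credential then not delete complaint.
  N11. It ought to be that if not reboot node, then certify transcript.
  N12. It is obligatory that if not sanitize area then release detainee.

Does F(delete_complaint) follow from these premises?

No

Premise 10 is O(¬certify_credential → ¬delete_complaint), but O(¬certify_credential) is not derivable from the premises, so it does not yield O(¬delete_complaint).
No other premise forces O(¬delete_complaint). An ideal world satisfying every premise can still have delete_complaint true, so F(delete_complaint) is not derivable.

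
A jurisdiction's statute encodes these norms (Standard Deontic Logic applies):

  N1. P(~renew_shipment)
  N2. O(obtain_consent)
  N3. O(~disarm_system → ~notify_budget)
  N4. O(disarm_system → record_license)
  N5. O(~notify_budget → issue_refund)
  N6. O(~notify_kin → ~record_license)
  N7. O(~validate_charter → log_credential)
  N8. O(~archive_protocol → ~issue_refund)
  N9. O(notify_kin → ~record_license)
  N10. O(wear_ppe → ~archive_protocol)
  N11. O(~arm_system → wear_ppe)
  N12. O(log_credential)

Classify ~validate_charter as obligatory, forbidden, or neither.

Neither

Premise 7 is O(~validate_charter → log_credential); even if O(log_credential) held, inferring O(~validate_charter) would be affirming the consequent — invalid.
No premise or chain of K-axiom applications forces O(~validate_charter), and none forces O(validate_charter). So ~validate_charter is neither obligatory nor forbidden under these norms.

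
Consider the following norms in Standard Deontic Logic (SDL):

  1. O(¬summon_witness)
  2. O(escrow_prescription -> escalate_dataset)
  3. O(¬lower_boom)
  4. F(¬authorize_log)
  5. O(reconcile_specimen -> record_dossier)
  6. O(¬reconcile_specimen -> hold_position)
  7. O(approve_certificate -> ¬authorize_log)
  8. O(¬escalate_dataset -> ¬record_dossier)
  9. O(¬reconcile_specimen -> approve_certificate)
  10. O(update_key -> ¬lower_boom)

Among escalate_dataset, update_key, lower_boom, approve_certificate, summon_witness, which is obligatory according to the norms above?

Premise 4, F(¬authorize_log), is equivalent to O(authorize_log).
The contrapositive of premise 7 (O(approve_certificate -> ¬authorize_log)) is O(authorize_log -> ¬approve_certificate), and O(authorize_log) is already established, so O(¬approve_certificate).
The contrapositive of premise 9 (O(¬reconcile_specimen -> approve_certificate)) is O(¬approve_certificate -> reconcile_specimen), and O(¬approve_certificate) is already established, so O(reconcile_specimen).
With premise 5, O(reconcile_specimen -> record_dossier), the K-axiom yields O(record_dossier).
Premise 8, O(¬escalate_dataset -> ¬record_dossier), contraposes to O(record_dossier -> escalate_dataset); with O(record_dossier) we get O(escalate_dataset).
So O(escalate_dataset) holds — escalate_dataset is obligatory. None of the other listed options is made obligatory by any chain of premises.

escalate_dataset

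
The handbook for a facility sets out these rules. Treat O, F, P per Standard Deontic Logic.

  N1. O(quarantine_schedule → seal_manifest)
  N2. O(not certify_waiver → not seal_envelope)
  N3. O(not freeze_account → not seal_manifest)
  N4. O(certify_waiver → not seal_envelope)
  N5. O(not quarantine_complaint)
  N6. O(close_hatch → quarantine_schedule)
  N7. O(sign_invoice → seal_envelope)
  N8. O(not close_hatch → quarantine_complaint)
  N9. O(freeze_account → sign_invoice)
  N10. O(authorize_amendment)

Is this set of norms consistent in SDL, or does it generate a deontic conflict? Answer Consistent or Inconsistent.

Premises 2 and 4 cover both cases: O(not certify_waiver → not seal_envelope) and O(certify_waiver → not seal_envelope). Since not certify_waiver ∨ certify_waiver is a tautology, O(not seal_envelope) follows.
The contrapositive of premise 7 (O(sign_invoice → seal_envelope)) is O(not seal_envelope → not sign_invoice), and O(not seal_envelope) is already established, so O(not sign_invoice).
Premise 9, O(freeze_account → sign_invoice), contraposes to O(not sign_invoice → not freeze_account); with O(not sign_invoice) we get O(not freeze_account).
With premise 3, O(not freeze_account → not seal_manifest), the K-axiom yields O(not seal_manifest).
Premise 1 is O(quarantine_schedule → seal_manifest); contrapositively O(not seal_manifest → not quarantine_schedule). Since O(not seal_manifest) holds, K gives O(not quarantine_schedule).
Premise 6 is O(close_hatch → quarantine_schedule); contrapositively O(not quarantine_schedule → not close_hatch). Since O(not quarantine_schedule) holds, K gives O(not close_hatch).
From O(not close_hatch) and premise 8, O(not close_hatch → quarantine_complaint), we obtain O(quarantine_complaint).
But premise 5 directly asserts O(not quarantine_complaint).
We now have both O(quarantine_complaint) and O(not quarantine_complaint) — quarantine_complaint is simultaneously obligatory and forbidden, violating the D-axiom.

Inconsistent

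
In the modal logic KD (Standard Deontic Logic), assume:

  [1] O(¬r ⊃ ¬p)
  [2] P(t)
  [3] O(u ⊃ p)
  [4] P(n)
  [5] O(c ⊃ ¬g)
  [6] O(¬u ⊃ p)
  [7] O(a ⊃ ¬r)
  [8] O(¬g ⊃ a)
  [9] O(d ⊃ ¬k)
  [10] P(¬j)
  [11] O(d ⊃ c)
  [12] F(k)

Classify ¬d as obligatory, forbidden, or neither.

Obligatory

Premises 6 and 3 are O(¬u ⊃ p) and O(u ⊃ p); every ideal world satisfies ¬u or u, so in either case p holds — hence O(p).
Premise 1, O(¬r ⊃ ¬p), contraposes to O(p ⊃ r); with O(p) we get O(r).
The contrapositive of premise 7 (O(a ⊃ ¬r)) is O(r ⊃ ¬a), and O(r) is already established, so O(¬a).
The contrapositive of premise 8 (O(¬g ⊃ a)) is O(¬a ⊃ g), and O(¬a) is already established, so O(g).
Premise 5 is O(c ⊃ ¬g); contrapositively O(g ⊃ ¬c). Since O(g) holds, K gives O(¬c).
The contrapositive of premise 11 (O(d ⊃ c)) is O(¬c ⊃ ¬d), and O(¬c) is already established, so O(¬d).
Premises 2, 4, 9, 10, 12 do not contribute to this derivation.
Hence ¬d is obligatory.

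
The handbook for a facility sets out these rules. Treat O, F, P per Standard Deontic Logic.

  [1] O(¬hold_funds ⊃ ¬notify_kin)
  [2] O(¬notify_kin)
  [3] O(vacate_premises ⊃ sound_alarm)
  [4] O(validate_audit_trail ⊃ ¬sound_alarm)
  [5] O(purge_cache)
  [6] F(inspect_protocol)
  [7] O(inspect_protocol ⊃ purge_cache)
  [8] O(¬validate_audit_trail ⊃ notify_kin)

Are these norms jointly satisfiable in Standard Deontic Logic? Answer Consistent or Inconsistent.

Consistent

Premise 7 is O(inspect_protocol ⊃ purge_cache); even if O(purge_cache) held, inferring O(inspect_protocol) would be affirming the consequent — invalid.
So O(inspect_protocol) is not derivable, and the apparent clash with O(¬inspect_protocol) does not arise.
A world satisfying every obligation exists (e.g. hold_funds=false, inspect_protocol=false, notify_kin=false, purge_cache=true, sound_alarm=false, vacate_premises=false, validate_audit_trail=true); no atom is both obligatory and forbidden, so the set is consistent.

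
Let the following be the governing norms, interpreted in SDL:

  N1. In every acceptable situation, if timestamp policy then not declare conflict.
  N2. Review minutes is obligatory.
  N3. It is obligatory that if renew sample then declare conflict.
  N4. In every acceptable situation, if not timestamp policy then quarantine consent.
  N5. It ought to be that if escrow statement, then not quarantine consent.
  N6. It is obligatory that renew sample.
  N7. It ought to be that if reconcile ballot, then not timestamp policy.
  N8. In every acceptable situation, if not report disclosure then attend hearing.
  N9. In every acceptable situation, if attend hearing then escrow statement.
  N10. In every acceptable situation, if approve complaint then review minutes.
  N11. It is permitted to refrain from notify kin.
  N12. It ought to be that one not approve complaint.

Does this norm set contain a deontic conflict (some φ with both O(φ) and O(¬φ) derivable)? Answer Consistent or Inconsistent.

Consistent

Premise 10 is O(approve_complaint → review_minutes); even if O(review_minutes) held, inferring O(approve_complaint) would be affirming the consequent — invalid.
So O(approve_complaint) is not derivable, and the apparent clash with O(¬approve_complaint) does not arise.
A world satisfying every obligation exists (e.g. approve_complaint=false, attend_hearing=false, declare_conflict=true, escrow_statement=false, notify_kin=false, quarantine_consent=true, reconcile_ballot=false, renew_sample=true, report_disclosure=true, review_minutes=true, timestamp_policy=false); no atom is both obligatory and forbidden, so the set is consistent.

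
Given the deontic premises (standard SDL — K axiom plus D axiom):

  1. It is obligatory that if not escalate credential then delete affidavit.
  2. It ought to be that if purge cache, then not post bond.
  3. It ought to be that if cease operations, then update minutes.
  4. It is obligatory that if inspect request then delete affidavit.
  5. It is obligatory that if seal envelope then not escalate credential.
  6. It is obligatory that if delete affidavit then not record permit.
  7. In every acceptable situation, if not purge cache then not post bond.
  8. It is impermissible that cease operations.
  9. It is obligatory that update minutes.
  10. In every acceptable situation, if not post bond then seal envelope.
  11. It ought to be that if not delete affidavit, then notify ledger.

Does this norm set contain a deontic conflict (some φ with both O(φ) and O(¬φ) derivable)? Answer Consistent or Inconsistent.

Consistent

Premise 3 is O(cease_operations → update_minutes); even if O(update_minutes) held, inferring O(cease_operations) would be affirming the consequent — invalid.
So O(cease_operations) is not derivable, and the apparent clash with O(¬cease_operations) does not arise.
A world satisfying every obligation exists (e.g. cease_operations=false, delete_affidavit=true, escalate_credential=false, inspect_request=false, notify_ledger=false, post_bond=false, purge_cache=false, record_permit=false, seal_envelope=true, update_minutes=true); no atom is both obligatory and forbidden, so the set is consistent.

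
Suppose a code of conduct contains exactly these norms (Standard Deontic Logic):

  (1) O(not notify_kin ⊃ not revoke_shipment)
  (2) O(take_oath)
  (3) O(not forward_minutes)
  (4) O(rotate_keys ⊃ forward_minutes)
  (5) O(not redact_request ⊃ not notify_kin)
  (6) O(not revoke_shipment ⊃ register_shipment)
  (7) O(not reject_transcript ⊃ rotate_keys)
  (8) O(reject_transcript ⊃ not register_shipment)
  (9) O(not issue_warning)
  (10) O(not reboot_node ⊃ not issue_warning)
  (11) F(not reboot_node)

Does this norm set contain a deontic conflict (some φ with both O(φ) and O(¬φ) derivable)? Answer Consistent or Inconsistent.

Premise 10 is O(not reboot_node ⊃ not issue_warning); even if O(not issue_warning) held, inferring O(not reboot_node) would be affirming the consequent — invalid.
So O(not reboot_node) is not derivable, and the apparent clash with O(reboot_node) does not arise.
A world satisfying every obligation exists (e.g. forward_minutes=false, issue_warning=false, notify_kin=true, reboot_node=true, redact_request=true, register_shipment=false, reject_transcript=true, revoke_shipment=true, rotate_keys=false, take_oath=true); no atom is both obligatory and forbidden, so the set is consistent.

Consistent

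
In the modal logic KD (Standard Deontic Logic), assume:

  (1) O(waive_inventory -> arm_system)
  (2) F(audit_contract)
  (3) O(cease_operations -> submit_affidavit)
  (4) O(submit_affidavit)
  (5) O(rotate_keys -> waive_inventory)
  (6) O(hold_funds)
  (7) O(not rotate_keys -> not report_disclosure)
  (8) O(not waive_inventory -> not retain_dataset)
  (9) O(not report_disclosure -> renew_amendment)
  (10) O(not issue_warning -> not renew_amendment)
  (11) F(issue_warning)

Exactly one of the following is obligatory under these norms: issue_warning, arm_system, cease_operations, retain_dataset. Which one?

Premise 11 is F(issue_warning), i.e. O(not issue_warning).
Premise 10 is O(not issue_warning -> not renew_amendment); since O(not issue_warning), deontic closure gives O(not renew_amendment).
The contrapositive of premise 9 (O(not report_disclosure -> renew_amendment)) is O(not renew_amendment -> report_disclosure), and O(not renew_amendment) is already established, so O(report_disclosure).
Premise 7 is O(not rotate_keys -> not report_disclosure); contrapositively O(report_disclosure -> rotate_keys). Since O(report_disclosure) holds, K gives O(rotate_keys).
From O(rotate_keys) and premise 5, O(rotate_keys -> waive_inventory), we obtain O(waive_inventory).
Applying K to premise 1 (O(waive_inventory -> arm_system)) and O(waive_inventory) yields O(arm_system).
So O(arm_system) holds — arm_system is obligatory. None of the other listed options is made obligatory by any chain of premises.

arm_system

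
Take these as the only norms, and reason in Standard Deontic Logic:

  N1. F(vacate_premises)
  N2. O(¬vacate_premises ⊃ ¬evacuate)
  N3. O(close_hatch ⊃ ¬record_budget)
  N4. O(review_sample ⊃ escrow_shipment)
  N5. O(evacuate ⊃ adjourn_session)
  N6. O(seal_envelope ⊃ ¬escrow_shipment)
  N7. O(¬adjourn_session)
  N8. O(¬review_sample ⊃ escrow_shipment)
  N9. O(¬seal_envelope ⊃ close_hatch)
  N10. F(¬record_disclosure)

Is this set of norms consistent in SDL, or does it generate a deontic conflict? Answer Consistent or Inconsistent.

Premise 5 is O(evacuate ⊃ adjourn_session), but O(evacuate) is not derivable from the premises, so it does not yield O(adjourn_session).
So O(adjourn_session) is not derivable, and the apparent clash with O(¬adjourn_session) does not arise.
A world satisfying every obligation exists (e.g. adjourn_session=false, close_hatch=true, escrow_shipment=true, evacuate=false, record_budget=false, record_disclosure=true, review_sample=false, seal_envelope=false, vacate_premises=false); no atom is both obligatory and forbidden, so the set is consistent.

Consistent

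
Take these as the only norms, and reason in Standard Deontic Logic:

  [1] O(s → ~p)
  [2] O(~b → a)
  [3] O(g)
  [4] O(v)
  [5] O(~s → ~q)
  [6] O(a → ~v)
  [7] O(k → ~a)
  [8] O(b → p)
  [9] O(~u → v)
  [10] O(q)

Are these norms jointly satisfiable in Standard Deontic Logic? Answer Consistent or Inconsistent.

Inconsistent

Premise 4 states O(v) outright.
The contrapositive of premise 6 (O(a → ~v)) is O(v → ~a), and O(v) is already established, so O(~a).
Premise 2, O(~b → a), contraposes to O(~a → b); with O(~a) we get O(b).
Premise 8 is O(b → p); since O(b), deontic closure gives O(p).
Premise 1, O(s → ~p), contraposes to O(p → ~s); with O(p) we get O(~s).
From O(~s) and premise 5, O(~s → ~q), we obtain O(~q).
But premise 10 directly asserts O(q).
We now have both O(~q) and O(q) — q is simultaneously obligatory and forbidden, violating the D-axiom.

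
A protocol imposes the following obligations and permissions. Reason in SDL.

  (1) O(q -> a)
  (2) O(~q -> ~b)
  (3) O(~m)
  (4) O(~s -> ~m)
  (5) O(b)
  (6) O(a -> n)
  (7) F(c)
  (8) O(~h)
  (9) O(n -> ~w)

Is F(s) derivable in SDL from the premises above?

Premise 4 is O(~s -> ~m); even if O(~m) held, inferring O(~s) would be affirming the consequent — invalid.
No other premise forces O(~s). An ideal world satisfying every premise can still have s true, so F(s) is not derivable.

No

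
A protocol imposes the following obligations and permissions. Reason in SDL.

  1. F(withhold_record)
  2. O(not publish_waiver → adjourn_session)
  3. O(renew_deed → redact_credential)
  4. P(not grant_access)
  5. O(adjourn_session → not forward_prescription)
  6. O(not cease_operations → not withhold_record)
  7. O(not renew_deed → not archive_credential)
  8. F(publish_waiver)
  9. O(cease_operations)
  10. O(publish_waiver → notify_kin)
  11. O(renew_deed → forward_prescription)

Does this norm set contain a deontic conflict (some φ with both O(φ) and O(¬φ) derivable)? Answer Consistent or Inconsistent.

Consistent

Premise 6 is O(not cease_operations → not withhold_record); even if O(not withhold_record) held, inferring O(not cease_operations) would be affirming the consequent — invalid.
So O(not cease_operations) is not derivable, and the apparent clash with O(cease_operations) does not arise.
A world satisfying every obligation exists (e.g. adjourn_session=true, archive_credential=false, cease_operations=true, forward_prescription=false, grant_access=false, notify_kin=false, publish_waiver=false, redact_credential=false, renew_deed=false, withhold_record=false); no atom is both obligatory and forbidden, so the set is consistent.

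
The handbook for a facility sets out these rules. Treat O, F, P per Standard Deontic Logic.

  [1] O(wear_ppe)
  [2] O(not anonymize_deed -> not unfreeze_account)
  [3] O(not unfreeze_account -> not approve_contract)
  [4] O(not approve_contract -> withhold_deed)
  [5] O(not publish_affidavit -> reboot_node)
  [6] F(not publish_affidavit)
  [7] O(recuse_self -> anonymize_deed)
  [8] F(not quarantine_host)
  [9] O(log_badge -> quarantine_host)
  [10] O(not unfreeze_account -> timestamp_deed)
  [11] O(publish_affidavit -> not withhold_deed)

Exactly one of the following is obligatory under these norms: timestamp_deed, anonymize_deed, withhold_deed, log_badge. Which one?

F(not publish_affidavit) at premise 6 means O(publish_affidavit).
From O(publish_affidavit) and premise 11, O(publish_affidavit -> not withhold_deed), we obtain O(not withhold_deed).
The contrapositive of premise 4 (O(not approve_contract -> withhold_deed)) is O(not withhold_deed -> approve_contract), and O(not withhold_deed) is already established, so O(approve_contract).
Premise 3, O(not unfreeze_account -> not approve_contract), contraposes to O(approve_contract -> unfreeze_account); with O(approve_contract) we get O(unfreeze_account).
Premise 2, O(not anonymize_deed -> not unfreeze_account), contraposes to O(unfreeze_account -> anonymize_deed); with O(unfreeze_account) we get O(anonymize_deed).
So O(anonymize_deed) holds — anonymize_deed is obligatory. None of the other listed options is made obligatory by any chain of premises.

anonymize_deed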